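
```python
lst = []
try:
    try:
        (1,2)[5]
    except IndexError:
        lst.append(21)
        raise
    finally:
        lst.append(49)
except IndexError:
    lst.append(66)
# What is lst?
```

Step-by-step execution trace:
1. Inner try: `(1,2)[5]` raises IndexError.
2. Inner `except IndexError` matches → `lst.append(21)` → lst = [21].
3. bare `raise` re-raises IndexError.
4. Inner `finally` runs during unwinding: `lst.append(49)` → lst = [21, 49].
5. Outer `except IndexError` matches → `lst.append(66)` → lst = [21, 49, 66].
Result: [21, 49, 66]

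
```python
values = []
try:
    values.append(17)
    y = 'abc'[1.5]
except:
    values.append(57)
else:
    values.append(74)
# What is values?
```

Step-by-step execution trace:
1. try: `values.append(17)` → values = [17].
2. `y = 'abc'[1.5]` raises TypeError.
3. bare `except` matches → `values.append(57)` → values = [17, 57].
4. `else` is skipped (an exception was raised).
Result: [17, 57]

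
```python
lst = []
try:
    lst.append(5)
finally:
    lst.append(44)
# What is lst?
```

Step-by-step execution trace:
1. try: `lst.append(5)` → lst = [5].
2. The try body completes without raising.
3. finally always runs: `lst.append(44)` → lst = [5, 44].
Result: [5, 44]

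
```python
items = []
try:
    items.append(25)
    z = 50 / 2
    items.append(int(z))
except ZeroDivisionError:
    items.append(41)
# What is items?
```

Step-by-step execution trace:
1. try: `items.append(25)` → items = [25].
2. `z = 50 / 2` → z = 25.0. No exception raised.
3. `items.append(int(z))` → items = [25, 25].
4. `except ZeroDivisionError` is skipped (no exception was raised).
Result: [25, 25]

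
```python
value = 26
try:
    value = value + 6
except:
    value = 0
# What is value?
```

Step-by-step execution trace:
1. value starts at 26.
2. try: `value = value + 6` → value = 32. No exception raised.
3. `except` is skipped.
Result: 32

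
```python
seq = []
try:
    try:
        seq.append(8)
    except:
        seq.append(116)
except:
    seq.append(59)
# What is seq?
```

Step-by-step execution trace:
1. Inner try: `seq.append(8)` → seq = [8]. No exception raised.
2. Inner `except` is skipped.
3. Inner try completes normally; outer `except` is skipped.
Result: [8]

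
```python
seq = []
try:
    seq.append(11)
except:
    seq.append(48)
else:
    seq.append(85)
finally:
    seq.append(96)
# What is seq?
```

Step-by-step execution trace:
1. try: `seq.append(11)` → seq = [11]. No exception raised.
2. `except` is skipped.
3. `else` runs: `seq.append(85)` → seq = [11, 85].
4. `finally` always runs: `seq.append(96)` → seq = [11, 85, 96].
Result: [11, 85, 96]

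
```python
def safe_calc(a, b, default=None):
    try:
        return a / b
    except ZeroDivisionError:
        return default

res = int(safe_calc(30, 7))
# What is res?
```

Step-by-step execution trace:
1. `safe_calc(30, 7)` enters try: `return 30 / 7` → returns 4.285714285714286. No exception raised.
2. `except ZeroDivisionError` is skipped.
3. `int(4.285714285714286)` → 4 → res = 4.
Result: 4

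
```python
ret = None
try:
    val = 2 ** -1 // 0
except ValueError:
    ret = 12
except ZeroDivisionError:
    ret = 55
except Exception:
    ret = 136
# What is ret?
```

Step-by-step execution trace:
1. `val = 2 ** -1 // 0` raises ZeroDivisionError.
2. `except ValueError` does not match ZeroDivisionError; skipped.
3. `except ZeroDivisionError` matches → ret = 55.
4. Remaining except clauses are skipped.
Result: 55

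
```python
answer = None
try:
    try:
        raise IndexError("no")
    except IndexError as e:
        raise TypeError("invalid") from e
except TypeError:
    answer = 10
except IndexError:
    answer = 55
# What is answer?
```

Step-by-step execution trace:
1. Inner try raises IndexError; inner `except IndexError as e` catches it.
2. `raise TypeError(...) from e` raises TypeError (IndexError is attached as __cause__, but only TypeError is active).
3. Outer `except TypeError` matches → answer = 10.
4. `except IndexError` is not reached.
Result: 10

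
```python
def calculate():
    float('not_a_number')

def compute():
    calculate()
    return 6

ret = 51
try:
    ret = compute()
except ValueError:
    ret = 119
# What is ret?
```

Step-by-step execution trace:
1. ret starts at 51.
2. try: `compute()` calls `calculate()`.
3. `calculate()` evaluates `float('not_a_number')`, which raises ValueError; it propagates through compute (uncaught).
4. `return 6` in compute is not reached; the assignment to ret does not complete.
5. `except ValueError` matches → ret = 119.
Result: 119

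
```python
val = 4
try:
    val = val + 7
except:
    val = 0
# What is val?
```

Step-by-step execution trace:
1. val starts at 4.
2. try: `val = val + 7` → val = 11. No exception raised.
3. `except` is skipped.
Result: 11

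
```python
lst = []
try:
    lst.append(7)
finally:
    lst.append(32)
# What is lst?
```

Step-by-step execution trace:
1. try: `lst.append(7)` → lst = [7].
2. The try body completes without raising.
3. finally always runs: `lst.append(32)` → lst = [7, 32].
Result: [7, 32]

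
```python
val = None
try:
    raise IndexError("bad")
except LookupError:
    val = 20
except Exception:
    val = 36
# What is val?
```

Step-by-step execution trace:
1. `raise IndexError(...)` raises IndexError.
2. `except LookupError` matches (IndexError is a subclass of LookupError) → val = 20.
3. `except Exception` is not reached.
Result: 20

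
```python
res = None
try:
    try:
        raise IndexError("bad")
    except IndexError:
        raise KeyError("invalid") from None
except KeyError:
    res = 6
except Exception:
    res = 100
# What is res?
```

Step-by-step execution trace:
1. Inner try raises IndexError; inner `except IndexError` catches it.
2. `raise KeyError(...) from None` raises KeyError (from None suppresses __context__, but the active exception is still KeyError).
3. Outer `except KeyError` matches → res = 6.
4. `except Exception` is not reached.
Result: 6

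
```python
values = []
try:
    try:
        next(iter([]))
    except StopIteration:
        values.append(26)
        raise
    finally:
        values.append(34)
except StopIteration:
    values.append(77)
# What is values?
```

Step-by-step execution trace:
1. Inner try: `next(iter([]))` raises StopIteration.
2. Inner `except StopIteration` matches → `values.append(26)` → values = [26].
3. bare `raise` re-raises StopIteration.
4. Inner `finally` runs during unwinding: `values.append(34)` → values = [26, 34].
5. Outer `except StopIteration` matches → `values.append(77)` → values = [26, 34, 77].
Result: [26, 34, 77]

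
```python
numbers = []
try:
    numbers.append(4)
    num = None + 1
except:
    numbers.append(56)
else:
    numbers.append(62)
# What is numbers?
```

Step-by-step execution trace:
1. try: `numbers.append(4)` → numbers = [4].
2. `num = None + 1` raises TypeError.
3. bare `except` matches → `numbers.append(56)` → numbers = [4, 56].
4. `else` is skipped (an exception was raised).
Result: [4, 56]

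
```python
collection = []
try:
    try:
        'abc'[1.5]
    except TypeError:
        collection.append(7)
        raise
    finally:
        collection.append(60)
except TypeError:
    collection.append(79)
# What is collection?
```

Step-by-step execution trace:
1. Inner try: `'abc'[1.5]` raises TypeError.
2. Inner `except TypeError` matches → `collection.append(7)` → collection = [7].
3. bare `raise` re-raises TypeError.
4. Inner `finally` runs during unwinding: `collection.append(60)` → collection = [7, 60].
5. Outer `except TypeError` matches → `collection.append(79)` → collection = [7, 60, 79].
Result: [7, 60, 79]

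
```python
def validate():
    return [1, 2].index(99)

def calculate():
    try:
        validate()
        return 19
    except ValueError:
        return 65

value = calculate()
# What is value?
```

Step-by-step execution trace:
1. `calculate()` calls `validate()`.
2. `validate()` evaluates `[1, 2].index(99)`, which raises ValueError; it propagates to the caller.
3. `return 19` is not reached.
4. `except ValueError` in calculate matches → returns 65.
5. value = 65.
Result: 65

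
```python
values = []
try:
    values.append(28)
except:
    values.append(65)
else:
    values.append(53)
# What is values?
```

Step-by-step execution trace:
1. try: `values.append(28)` → values = [28]. No exception raised.
2. `except` is skipped.
3. `else` runs (try completed without exception): `values.append(53)` → values = [28, 53].
Result: [28, 53]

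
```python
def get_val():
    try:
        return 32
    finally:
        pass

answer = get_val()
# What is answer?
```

Step-by-step execution trace:
1. `get_val()` enters try: `return 32` sets pending return value 32.
2. Before returning, `finally: pass` runs (no effect).
3. get_val() returns 32 → answer = 32.
Result: 32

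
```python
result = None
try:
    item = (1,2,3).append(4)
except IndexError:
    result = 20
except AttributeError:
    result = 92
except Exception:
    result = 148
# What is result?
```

Step-by-step execution trace:
1. `item = (1,2,3).append(4)` raises AttributeError.
2. `except IndexError` does not match AttributeError; skipped.
3. `except AttributeError` matches → result = 92.
4. Remaining except clauses are skipped.
Result: 92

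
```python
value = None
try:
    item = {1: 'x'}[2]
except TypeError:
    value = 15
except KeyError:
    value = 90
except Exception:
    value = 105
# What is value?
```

Step-by-step execution trace:
1. `item = {1: 'x'}[2]` raises KeyError.
2. `except TypeError` does not match KeyError; skipped.
3. `except KeyError` matches → value = 90.
4. Remaining except clauses are skipped.
Result: 90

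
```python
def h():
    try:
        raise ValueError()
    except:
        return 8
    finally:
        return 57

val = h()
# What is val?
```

Step-by-step execution trace:
1. `h()` enters try: `raise ValueError()` raises ValueError.
2. bare `except` matches → `return 8` sets pending return value 8.
3. Before returning, `finally: return 57` runs and overrides the pending return.
4. h() returns 57 → val = 57.
Result: 57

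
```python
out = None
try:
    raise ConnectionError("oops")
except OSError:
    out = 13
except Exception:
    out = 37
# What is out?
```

Step-by-step execution trace:
1. `raise ConnectionError(...)` raises ConnectionError.
2. `except OSError` matches (ConnectionError is a subclass of OSError) → out = 13.
3. `except Exception` is not reached.
Result: 13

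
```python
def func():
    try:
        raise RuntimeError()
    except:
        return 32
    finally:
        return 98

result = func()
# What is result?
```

Step-by-step execution trace:
1. `func()` enters try: `raise RuntimeError()` raises RuntimeError.
2. bare `except` matches → `return 32` sets pending return value 32.
3. Before returning, `finally: return 98` runs and overrides the pending return.
4. func() returns 98 → result = 98.
Result: 98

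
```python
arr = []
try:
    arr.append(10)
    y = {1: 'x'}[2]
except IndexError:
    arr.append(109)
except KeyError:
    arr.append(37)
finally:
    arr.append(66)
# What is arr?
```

Step-by-step execution trace:
1. try: `arr.append(10)` → arr = [10].
2. `y = {1: 'x'}[2]` raises KeyError.
3. `except IndexError` does not match KeyError; skipped.
4. `except KeyError` matches → `arr.append(37)` → arr = [10, 37].
5. finally always runs: `arr.append(66)` → arr = [10, 37, 66].
Result: [10, 37, 66]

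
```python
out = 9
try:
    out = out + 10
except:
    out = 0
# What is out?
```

Step-by-step execution trace:
1. out starts at 9.
2. try: `out = out + 10` → out = 19. No exception raised.
3. `except` is skipped.
Result: 19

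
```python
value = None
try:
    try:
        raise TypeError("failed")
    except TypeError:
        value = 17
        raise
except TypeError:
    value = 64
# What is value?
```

Step-by-step execution trace:
1. Inner try: `raise TypeError("failed")` raises TypeError.
2. Inner `except TypeError` matches → value = 17.
3. bare `raise` re-raises the same TypeError.
4. Outer `except TypeError` matches → value = 64.
Result: 64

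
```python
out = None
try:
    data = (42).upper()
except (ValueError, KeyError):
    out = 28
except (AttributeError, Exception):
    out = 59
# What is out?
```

Step-by-step execution trace:
1. `data = (42).upper()` raises AttributeError.
2. `except (ValueError, KeyError)` does not match AttributeError; skipped.
3. `except (AttributeError, Exception)` matches (AttributeError is in the tuple) → out = 59.
Result: 59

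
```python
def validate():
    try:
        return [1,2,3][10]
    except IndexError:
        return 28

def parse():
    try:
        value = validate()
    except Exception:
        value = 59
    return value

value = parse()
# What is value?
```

Step-by-step execution trace:
1. `parse()` calls `validate()`.
2. In validate: `[1,2,3][10]` raises IndexError; `except IndexError` catches it → returns 28.
3. In parse: `value = validate()` → value = 28. No exception reaches parse.
4. `except Exception` is skipped; parse returns 28.
5. value = 28.
Result: 28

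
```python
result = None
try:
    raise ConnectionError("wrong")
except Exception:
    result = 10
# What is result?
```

Step-by-step execution trace:
1. `raise ConnectionError(...)` raises ConnectionError.
2. `except Exception` matches (ConnectionError is a subclass of Exception) → result = 10.
Result: 10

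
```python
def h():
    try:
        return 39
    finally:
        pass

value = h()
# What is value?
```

Step-by-step execution trace:
1. `h()` enters try: `return 39` sets pending return value 39.
2. Before returning, `finally: pass` runs (no effect).
3. h() returns 39 → value = 39.
Result: 39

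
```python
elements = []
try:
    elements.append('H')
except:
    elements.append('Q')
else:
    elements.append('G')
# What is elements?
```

Step-by-step execution trace:
1. try: `elements.append('H')` → elements = ['H']. No exception raised.
2. `except` is skipped.
3. `else` runs (try completed without exception): `elements.append('G')` → elements = ['H', 'G'].
Result: ['H', 'G']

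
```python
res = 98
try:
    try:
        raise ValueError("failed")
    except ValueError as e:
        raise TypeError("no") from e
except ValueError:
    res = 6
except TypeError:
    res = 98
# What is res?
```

Step-by-step execution trace:
1. Inner try raises ValueError; inner `except ValueError as e` catches it.
2. `raise TypeError(...) from e` raises TypeError (ValueError is attached as __cause__, but only TypeError is active).
3. Outer `except ValueError` does not match TypeError; skipped.
4. Outer `except TypeError` matches → res = 98.
Result: 98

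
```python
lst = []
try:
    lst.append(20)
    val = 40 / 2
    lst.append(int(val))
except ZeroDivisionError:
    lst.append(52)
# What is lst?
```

Step-by-step execution trace:
1. try: `lst.append(20)` → lst = [20].
2. `val = 40 / 2` → val = 20.0. No exception raised.
3. `lst.append(int(val))` → lst = [20, 20].
4. `except ZeroDivisionError` is skipped (no exception was raised).
Result: [20, 20]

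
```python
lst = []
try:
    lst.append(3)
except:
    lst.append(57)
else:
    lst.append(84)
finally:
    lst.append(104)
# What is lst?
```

Step-by-step execution trace:
1. try: `lst.append(3)` → lst = [3]. No exception raised.
2. `except` is skipped.
3. `else` runs: `lst.append(84)` → lst = [3, 84].
4. `finally` always runs: `lst.append(104)` → lst = [3, 84, 104].
Result: [3, 84, 104]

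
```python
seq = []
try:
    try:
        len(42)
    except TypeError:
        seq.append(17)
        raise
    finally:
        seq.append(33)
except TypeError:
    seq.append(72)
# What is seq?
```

Step-by-step execution trace:
1. Inner try: `len(42)` raises TypeError.
2. Inner `except TypeError` matches → `seq.append(17)` → seq = [17].
3. bare `raise` re-raises TypeError.
4. Inner `finally` runs during unwinding: `seq.append(33)` → seq = [17, 33].
5. Outer `except TypeError` matches → `seq.append(72)` → seq = [17, 33, 72].
Result: [17, 33, 72]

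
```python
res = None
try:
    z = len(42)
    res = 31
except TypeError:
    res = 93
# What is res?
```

Step-by-step execution trace:
1. `z = len(42)` raises TypeError.
2. `res = 31` is not reached.
3. `except TypeError` matches → res = 93.
Result: 93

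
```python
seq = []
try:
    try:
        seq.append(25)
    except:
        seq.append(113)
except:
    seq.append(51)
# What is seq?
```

Step-by-step execution trace:
1. Inner try: `seq.append(25)` → seq = [25]. No exception raised.
2. Inner `except` is skipped.
3. Inner try completes normally; outer `except` is skipped.
Result: [25]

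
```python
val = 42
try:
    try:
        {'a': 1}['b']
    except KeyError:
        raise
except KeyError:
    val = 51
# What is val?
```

Step-by-step execution trace:
1. Inner try: `{'a': 1}['b']` raises KeyError.
2. Inner `except KeyError` matches; bare `raise` re-raises the same KeyError.
3. Outer `except KeyError` matches → val = 51.
Result: 51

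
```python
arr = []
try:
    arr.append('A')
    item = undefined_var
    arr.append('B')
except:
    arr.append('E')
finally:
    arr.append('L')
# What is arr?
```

Step-by-step execution trace:
1. try: `arr.append('A')` → arr = ['A'].
2. `item = undefined_var` raises NameError; `arr.append('B')` is not reached.
3. bare `except` matches → `arr.append('E')` → arr = ['A', 'E'].
4. finally always runs: `arr.append('L')` → arr = ['A', 'E', 'L'].
Result: ['A', 'E', 'L']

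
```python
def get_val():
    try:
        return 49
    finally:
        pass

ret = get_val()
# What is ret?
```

Step-by-step execution trace:
1. `get_val()` enters try: `return 49` sets pending return value 49.
2. Before returning, `finally: pass` runs (no effect).
3. get_val() returns 49 → ret = 49.
Result: 49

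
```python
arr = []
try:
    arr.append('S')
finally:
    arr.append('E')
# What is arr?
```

Step-by-step execution trace:
1. try: `arr.append('S')` → arr = ['S'].
2. The try body completes without raising.
3. finally always runs: `arr.append('E')` → arr = ['S', 'E'].
Result: ['S', 'E']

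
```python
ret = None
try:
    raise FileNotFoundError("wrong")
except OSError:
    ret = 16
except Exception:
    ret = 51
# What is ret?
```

Step-by-step execution trace:
1. `raise FileNotFoundError(...)` raises FileNotFoundError.
2. `except OSError` matches (FileNotFoundError is a subclass of OSError) → ret = 16.
3. `except Exception` is not reached.
Result: 16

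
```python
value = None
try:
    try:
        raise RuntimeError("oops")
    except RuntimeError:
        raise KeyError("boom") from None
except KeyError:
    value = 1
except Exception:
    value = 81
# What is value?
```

Step-by-step execution trace:
1. Inner try raises RuntimeError; inner `except RuntimeError` catches it.
2. `raise KeyError(...) from None` raises KeyError (from None suppresses __context__, but the active exception is still KeyError).
3. Outer `except KeyError` matches → value = 1.
4. `except Exception` is not reached.
Result: 1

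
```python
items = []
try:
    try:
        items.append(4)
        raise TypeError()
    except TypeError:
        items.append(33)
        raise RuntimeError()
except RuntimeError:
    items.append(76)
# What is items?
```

Step-by-step execution trace:
1. Inner try: `items.append(4)` → items = [4].
2. `raise TypeError()` raises TypeError.
3. Inner `except TypeError` matches → `items.append(33)` → items = [4, 33].
4. `raise RuntimeError()` raises RuntimeError; propagates to outer try.
5. Outer `except RuntimeError` matches → `items.append(76)` → items = [4, 33, 76].
Result: [4, 33, 76]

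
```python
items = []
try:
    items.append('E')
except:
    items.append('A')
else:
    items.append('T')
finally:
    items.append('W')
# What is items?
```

Step-by-step execution trace:
1. try: `items.append('E')` → items = ['E']. No exception raised.
2. `except` is skipped.
3. `else` runs: `items.append('T')` → items = ['E', 'T'].
4. `finally` always runs: `items.append('W')` → items = ['E', 'T', 'W'].
Result: ['E', 'T', 'W']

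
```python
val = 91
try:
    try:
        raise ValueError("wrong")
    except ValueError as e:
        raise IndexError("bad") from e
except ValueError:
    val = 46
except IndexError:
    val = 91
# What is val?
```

Step-by-step execution trace:
1. Inner try raises ValueError; inner `except ValueError as e` catches it.
2. `raise IndexError(...) from e` raises IndexError (ValueError is attached as __cause__, but only IndexError is active).
3. Outer `except ValueError` does not match IndexError; skipped.
4. Outer `except IndexError` matches → val = 91.
Result: 91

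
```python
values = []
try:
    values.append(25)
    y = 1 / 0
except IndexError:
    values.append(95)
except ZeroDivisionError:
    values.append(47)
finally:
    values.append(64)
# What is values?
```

Step-by-step execution trace:
1. try: `values.append(25)` → values = [25].
2. `y = 1 / 0` raises ZeroDivisionError.
3. `except IndexError` does not match ZeroDivisionError; skipped.
4. `except ZeroDivisionError` matches → `values.append(47)` → values = [25, 47].
5. finally always runs: `values.append(64)` → values = [25, 47, 64].
Result: [25, 47, 64]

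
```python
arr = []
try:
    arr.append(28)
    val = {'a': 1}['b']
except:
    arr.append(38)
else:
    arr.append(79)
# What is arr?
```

Step-by-step execution trace:
1. try: `arr.append(28)` → arr = [28].
2. `val = {'a': 1}['b']` raises KeyError.
3. bare `except` matches → `arr.append(38)` → arr = [28, 38].
4. `else` is skipped (an exception was raised).
Result: [28, 38]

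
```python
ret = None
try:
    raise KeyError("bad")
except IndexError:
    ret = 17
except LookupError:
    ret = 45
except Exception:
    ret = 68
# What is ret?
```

Step-by-step execution trace:
1. `raise KeyError(...)` raises KeyError.
2. `except IndexError` does not match (KeyError is not a subclass of IndexError); skipped.
3. `except LookupError` matches (KeyError is a subclass of LookupError) → ret = 45.
4. `except Exception` is not reached.
Result: 45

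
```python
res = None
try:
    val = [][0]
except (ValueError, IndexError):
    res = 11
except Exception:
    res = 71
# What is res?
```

Step-by-step execution trace:
1. `val = [][0]` raises IndexError.
2. `except (ValueError, IndexError)` matches (IndexError is in the tuple) → res = 11.
3. `except Exception` is not reached.
Result: 11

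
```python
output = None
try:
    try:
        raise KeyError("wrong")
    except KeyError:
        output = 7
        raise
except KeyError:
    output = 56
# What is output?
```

Step-by-step execution trace:
1. Inner try: `raise KeyError("wrong")` raises KeyError.
2. Inner `except KeyError` matches → output = 7.
3. bare `raise` re-raises the same KeyError.
4. Outer `except KeyError` matches → output = 56.
Result: 56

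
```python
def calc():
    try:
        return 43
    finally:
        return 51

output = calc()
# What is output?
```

Step-by-step execution trace:
1. `calc()` enters try: `return 43` sets pending return value 43.
2. Before returning, `finally: return 51` runs and overrides the pending return.
3. calc() returns 51 → output = 51.
Result: 51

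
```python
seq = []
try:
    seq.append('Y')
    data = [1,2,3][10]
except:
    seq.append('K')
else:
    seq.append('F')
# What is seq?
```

Step-by-step execution trace:
1. try: `seq.append('Y')` → seq = ['Y'].
2. `data = [1,2,3][10]` raises IndexError.
3. bare `except` matches → `seq.append('K')` → seq = ['Y', 'K'].
4. `else` is skipped (an exception was raised).
Result: ['Y', 'K']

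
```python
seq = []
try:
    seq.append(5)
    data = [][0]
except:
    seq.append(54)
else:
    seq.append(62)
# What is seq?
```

Step-by-step execution trace:
1. try: `seq.append(5)` → seq = [5].
2. `data = [][0]` raises IndexError.
3. bare `except` matches → `seq.append(54)` → seq = [5, 54].
4. `else` is skipped (an exception was raised).
Result: [5, 54]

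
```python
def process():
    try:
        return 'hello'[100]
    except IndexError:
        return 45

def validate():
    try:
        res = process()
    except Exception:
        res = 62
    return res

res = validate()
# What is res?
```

Step-by-step execution trace:
1. `validate()` calls `process()`.
2. In process: `'hello'[100]` raises IndexError; `except IndexError` catches it → returns 45.
3. In validate: `res = process()` → res = 45. No exception reaches validate.
4. `except Exception` is skipped; validate returns 45.
5. res = 45.
Result: 45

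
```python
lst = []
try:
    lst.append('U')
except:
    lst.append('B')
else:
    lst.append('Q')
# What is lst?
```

Step-by-step execution trace:
1. try: `lst.append('U')` → lst = ['U']. No exception raised.
2. `except` is skipped.
3. `else` runs (try completed without exception): `lst.append('Q')` → lst = ['U', 'Q'].
Result: ['U', 'Q']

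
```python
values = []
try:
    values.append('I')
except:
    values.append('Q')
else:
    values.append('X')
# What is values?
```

Step-by-step execution trace:
1. try: `values.append('I')` → values = ['I']. No exception raised.
2. `except` is skipped.
3. `else` runs (try completed without exception): `values.append('X')` → values = ['I', 'X'].
Result: ['I', 'X']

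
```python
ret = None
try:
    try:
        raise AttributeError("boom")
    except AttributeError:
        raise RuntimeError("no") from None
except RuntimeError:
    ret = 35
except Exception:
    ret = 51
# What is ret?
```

Step-by-step execution trace:
1. Inner try raises AttributeError; inner `except AttributeError` catches it.
2. `raise RuntimeError(...) from None` raises RuntimeError (from None suppresses __context__, but the active exception is still RuntimeError).
3. Outer `except RuntimeError` matches → ret = 35.
4. `except Exception` is not reached.
Result: 35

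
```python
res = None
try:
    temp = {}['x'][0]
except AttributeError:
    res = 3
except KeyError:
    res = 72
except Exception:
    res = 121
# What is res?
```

Step-by-step execution trace:
1. `temp = {}['x'][0]` raises KeyError.
2. `except AttributeError` does not match KeyError; skipped.
3. `except KeyError` matches → res = 72.
4. Remaining except clauses are skipped.
Result: 72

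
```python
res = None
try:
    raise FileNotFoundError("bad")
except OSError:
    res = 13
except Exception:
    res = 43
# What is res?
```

Step-by-step execution trace:
1. `raise FileNotFoundError(...)` raises FileNotFoundError.
2. `except OSError` matches (FileNotFoundError is a subclass of OSError) → res = 13.
3. `except Exception` is not reached.
Result: 13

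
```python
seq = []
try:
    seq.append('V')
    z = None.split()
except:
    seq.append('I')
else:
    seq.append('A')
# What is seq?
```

Step-by-step execution trace:
1. try: `seq.append('V')` → seq = ['V'].
2. `z = None.split()` raises AttributeError.
3. bare `except` matches → `seq.append('I')` → seq = ['V', 'I'].
4. `else` is skipped (an exception was raised).
Result: ['V', 'I']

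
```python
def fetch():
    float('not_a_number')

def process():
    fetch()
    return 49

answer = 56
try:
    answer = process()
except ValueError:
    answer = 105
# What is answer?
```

Step-by-step execution trace:
1. answer starts at 56.
2. try: `process()` calls `fetch()`.
3. `fetch()` evaluates `float('not_a_number')`, which raises ValueError; it propagates through process (uncaught).
4. `return 49` in process is not reached; the assignment to answer does not complete.
5. `except ValueError` matches → answer = 105.
Result: 105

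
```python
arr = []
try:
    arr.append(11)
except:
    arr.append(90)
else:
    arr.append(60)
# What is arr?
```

Step-by-step execution trace:
1. try: `arr.append(11)` → arr = [11]. No exception raised.
2. `except` is skipped.
3. `else` runs (try completed without exception): `arr.append(60)` → arr = [11, 60].
Result: [11, 60]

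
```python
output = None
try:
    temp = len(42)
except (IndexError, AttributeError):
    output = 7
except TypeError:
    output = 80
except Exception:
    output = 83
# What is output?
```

Step-by-step execution trace:
1. `temp = len(42)` raises TypeError.
2. `except (IndexError, AttributeError)` does not match TypeError; skipped.
3. `except TypeError` matches (exact type match) → output = 80.
4. `except Exception` is not reached.
Result: 80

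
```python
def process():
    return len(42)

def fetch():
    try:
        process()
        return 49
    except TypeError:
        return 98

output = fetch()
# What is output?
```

Step-by-step execution trace:
1. `fetch()` calls `process()`.
2. `process()` evaluates `len(42)`, which raises TypeError; it propagates to the caller.
3. `return 49` is not reached.
4. `except TypeError` in fetch matches → returns 98.
5. output = 98.
Result: 98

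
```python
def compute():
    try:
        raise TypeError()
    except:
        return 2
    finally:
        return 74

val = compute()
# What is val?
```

Step-by-step execution trace:
1. `compute()` enters try: `raise TypeError()` raises TypeError.
2. bare `except` matches → `return 2` sets pending return value 2.
3. Before returning, `finally: return 74` runs and overrides the pending return.
4. compute() returns 74 → val = 74.
Result: 74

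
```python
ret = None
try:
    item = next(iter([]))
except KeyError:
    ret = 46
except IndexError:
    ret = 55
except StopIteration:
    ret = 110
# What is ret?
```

Step-by-step execution trace:
1. `item = next(iter([]))` raises StopIteration.
2. `except KeyError` does not match StopIteration; skipped.
3. `except IndexError` does not match StopIteration; skipped.
4. `except StopIteration` matches → ret = 110.
Result: 110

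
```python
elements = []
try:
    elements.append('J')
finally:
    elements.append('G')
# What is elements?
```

Step-by-step execution trace:
1. try: `elements.append('J')` → elements = ['J'].
2. The try body completes without raising.
3. finally always runs: `elements.append('G')` → elements = ['J', 'G'].
Result: ['J', 'G']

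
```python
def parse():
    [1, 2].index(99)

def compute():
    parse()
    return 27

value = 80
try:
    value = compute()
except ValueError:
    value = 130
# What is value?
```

Step-by-step execution trace:
1. value starts at 80.
2. try: `compute()` calls `parse()`.
3. `parse()` evaluates `[1, 2].index(99)`, which raises ValueError; it propagates through compute (uncaught).
4. `return 27` in compute is not reached; the assignment to value does not complete.
5. `except ValueError` matches → value = 130.
Result: 130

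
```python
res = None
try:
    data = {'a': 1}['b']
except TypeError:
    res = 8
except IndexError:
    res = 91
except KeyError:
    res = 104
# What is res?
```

Step-by-step execution trace:
1. `data = {'a': 1}['b']` raises KeyError.
2. `except TypeError` does not match KeyError; skipped.
3. `except IndexError` does not match KeyError; skipped.
4. `except KeyError` matches → res = 104.
Result: 104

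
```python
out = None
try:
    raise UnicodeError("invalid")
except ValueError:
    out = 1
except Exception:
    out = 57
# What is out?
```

Step-by-step execution trace:
1. `raise UnicodeError(...)` raises UnicodeError.
2. `except ValueError` matches (UnicodeError is a subclass of ValueError) → out = 1.
3. `except Exception` is not reached.
Result: 1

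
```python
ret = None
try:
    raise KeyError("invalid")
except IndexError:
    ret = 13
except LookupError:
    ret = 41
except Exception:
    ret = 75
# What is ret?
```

Step-by-step execution trace:
1. `raise KeyError(...)` raises KeyError.
2. `except IndexError` does not match (KeyError is not a subclass of IndexError); skipped.
3. `except LookupError` matches (KeyError is a subclass of LookupError) → ret = 41.
4. `except Exception` is not reached.
Result: 41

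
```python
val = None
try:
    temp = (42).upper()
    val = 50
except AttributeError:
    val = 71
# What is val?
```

Step-by-step execution trace:
1. `temp = (42).upper()` raises AttributeError.
2. `val = 50` is not reached.
3. `except AttributeError` matches → val = 71.
Result: 71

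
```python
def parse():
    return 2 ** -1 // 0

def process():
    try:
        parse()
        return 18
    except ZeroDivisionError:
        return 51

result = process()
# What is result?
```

Step-by-step execution trace:
1. `process()` calls `parse()`.
2. `parse()` evaluates `2 ** -1 // 0`, which raises ZeroDivisionError; it propagates to the caller.
3. `return 18` is not reached.
4. `except ZeroDivisionError` in process matches → returns 51.
5. result = 51.
Result: 51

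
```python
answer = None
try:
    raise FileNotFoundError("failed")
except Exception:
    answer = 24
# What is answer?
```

Step-by-step execution trace:
1. `raise FileNotFoundError(...)` raises FileNotFoundError.
2. `except Exception` matches (FileNotFoundError is a subclass of Exception) → answer = 24.
Result: 24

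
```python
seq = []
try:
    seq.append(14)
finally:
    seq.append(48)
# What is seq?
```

Step-by-step execution trace:
1. try: `seq.append(14)` → seq = [14].
2. The try body completes without raising.
3. finally always runs: `seq.append(48)` → seq = [14, 48].
Result: [14, 48]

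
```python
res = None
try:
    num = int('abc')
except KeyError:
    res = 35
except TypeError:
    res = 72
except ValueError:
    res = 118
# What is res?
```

Step-by-step execution trace:
1. `num = int('abc')` raises ValueError.
2. `except KeyError` does not match ValueError; skipped.
3. `except TypeError` does not match ValueError; skipped.
4. `except ValueError` matches → res = 118.
Result: 118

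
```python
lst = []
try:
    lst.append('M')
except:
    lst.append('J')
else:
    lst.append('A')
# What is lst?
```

Step-by-step execution trace:
1. try: `lst.append('M')` → lst = ['M']. No exception raised.
2. `except` is skipped.
3. `else` runs (try completed without exception): `lst.append('A')` → lst = ['M', 'A'].
Result: ['M', 'A']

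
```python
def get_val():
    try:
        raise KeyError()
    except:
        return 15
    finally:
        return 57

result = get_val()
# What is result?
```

Step-by-step execution trace:
1. `get_val()` enters try: `raise KeyError()` raises KeyError.
2. bare `except` matches → `return 15` sets pending return value 15.
3. Before returning, `finally: return 57` runs and overrides the pending return.
4. get_val() returns 57 → result = 57.
Result: 57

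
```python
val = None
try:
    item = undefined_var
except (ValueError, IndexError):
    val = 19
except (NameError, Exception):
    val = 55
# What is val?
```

Step-by-step execution trace:
1. `item = undefined_var` raises NameError.
2. `except (ValueError, IndexError)` does not match NameError; skipped.
3. `except (NameError, Exception)` matches (NameError is in the tuple) → val = 55.
Result: 55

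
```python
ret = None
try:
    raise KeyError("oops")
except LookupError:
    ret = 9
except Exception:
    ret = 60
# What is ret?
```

Step-by-step execution trace:
1. `raise KeyError(...)` raises KeyError.
2. `except LookupError` matches (KeyError is a subclass of LookupError) → ret = 9.
3. `except Exception` is not reached.
Result: 9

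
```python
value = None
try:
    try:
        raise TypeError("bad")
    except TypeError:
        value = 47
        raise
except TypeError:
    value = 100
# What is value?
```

Step-by-step execution trace:
1. Inner try: `raise TypeError("bad")` raises TypeError.
2. Inner `except TypeError` matches → value = 47.
3. bare `raise` re-raises the same TypeError.
4. Outer `except TypeError` matches → value = 100.
Result: 100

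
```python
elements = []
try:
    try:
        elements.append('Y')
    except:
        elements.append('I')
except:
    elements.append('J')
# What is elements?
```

Step-by-step execution trace:
1. Inner try: `elements.append('Y')` → elements = ['Y']. No exception raised.
2. Inner `except` is skipped.
3. Inner try completes normally; outer `except` is skipped.
Result: ['Y']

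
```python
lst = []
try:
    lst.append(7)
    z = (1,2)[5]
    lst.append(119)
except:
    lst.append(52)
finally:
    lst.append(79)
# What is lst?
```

Step-by-step execution trace:
1. try: `lst.append(7)` → lst = [7].
2. `z = (1,2)[5]` raises IndexError; `lst.append(119)` is not reached.
3. bare `except` matches → `lst.append(52)` → lst = [7, 52].
4. finally always runs: `lst.append(79)` → lst = [7, 52, 79].
Result: [7, 52, 79]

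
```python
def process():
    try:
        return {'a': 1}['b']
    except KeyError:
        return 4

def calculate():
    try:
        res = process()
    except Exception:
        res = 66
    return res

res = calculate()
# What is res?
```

Step-by-step execution trace:
1. `calculate()` calls `process()`.
2. In process: `{'a': 1}['b']` raises KeyError; `except KeyError` catches it → returns 4.
3. In calculate: `res = process()` → res = 4. No exception reaches calculate.
4. `except Exception` is skipped; calculate returns 4.
5. res = 4.
Result: 4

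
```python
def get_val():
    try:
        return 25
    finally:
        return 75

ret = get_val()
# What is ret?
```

Step-by-step execution trace:
1. `get_val()` enters try: `return 25` sets pending return value 25.
2. Before returning, `finally: return 75` runs and overrides the pending return.
3. get_val() returns 75 → ret = 75.
Result: 75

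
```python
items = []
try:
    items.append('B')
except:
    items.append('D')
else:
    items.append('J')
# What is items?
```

Step-by-step execution trace:
1. try: `items.append('B')` → items = ['B']. No exception raised.
2. `except` is skipped.
3. `else` runs (try completed without exception): `items.append('J')` → items = ['B', 'J'].
Result: ['B', 'J']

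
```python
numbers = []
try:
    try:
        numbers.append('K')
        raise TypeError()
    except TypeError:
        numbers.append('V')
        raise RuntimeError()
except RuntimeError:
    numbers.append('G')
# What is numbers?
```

Step-by-step execution trace:
1. Inner try: `numbers.append('K')` → numbers = ['K'].
2. `raise TypeError()` raises TypeError.
3. Inner `except TypeError` matches → `numbers.append('V')` → numbers = ['K', 'V'].
4. `raise RuntimeError()` raises RuntimeError; propagates to outer try.
5. Outer `except RuntimeError` matches → `numbers.append('G')` → numbers = ['K', 'V', 'G'].
Result: ['K', 'V', 'G']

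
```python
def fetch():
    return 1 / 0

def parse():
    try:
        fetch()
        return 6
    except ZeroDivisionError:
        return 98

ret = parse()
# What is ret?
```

Step-by-step execution trace:
1. `parse()` calls `fetch()`.
2. `fetch()` evaluates `1 / 0`, which raises ZeroDivisionError; it propagates to the caller.
3. `return 6` is not reached.
4. `except ZeroDivisionError` in parse matches → returns 98.
5. ret = 98.
Result: 98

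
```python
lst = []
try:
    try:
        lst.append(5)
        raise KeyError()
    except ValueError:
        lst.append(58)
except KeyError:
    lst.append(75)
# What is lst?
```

Step-by-step execution trace:
1. Inner try: `lst.append(5)` → lst = [5].
2. `raise KeyError()` raises KeyError.
3. Inner `except ValueError` does not match KeyError; exception propagates to outer try.
4. Outer `except KeyError` matches → `lst.append(75)` → lst = [5, 75].
Result: [5, 75]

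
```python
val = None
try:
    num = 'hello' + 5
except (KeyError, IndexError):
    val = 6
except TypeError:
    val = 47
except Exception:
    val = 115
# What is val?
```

Step-by-step execution trace:
1. `num = 'hello' + 5` raises TypeError.
2. `except (KeyError, IndexError)` does not match TypeError; skipped.
3. `except TypeError` matches (exact type match) → val = 47.
4. `except Exception` is not reached.
Result: 47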